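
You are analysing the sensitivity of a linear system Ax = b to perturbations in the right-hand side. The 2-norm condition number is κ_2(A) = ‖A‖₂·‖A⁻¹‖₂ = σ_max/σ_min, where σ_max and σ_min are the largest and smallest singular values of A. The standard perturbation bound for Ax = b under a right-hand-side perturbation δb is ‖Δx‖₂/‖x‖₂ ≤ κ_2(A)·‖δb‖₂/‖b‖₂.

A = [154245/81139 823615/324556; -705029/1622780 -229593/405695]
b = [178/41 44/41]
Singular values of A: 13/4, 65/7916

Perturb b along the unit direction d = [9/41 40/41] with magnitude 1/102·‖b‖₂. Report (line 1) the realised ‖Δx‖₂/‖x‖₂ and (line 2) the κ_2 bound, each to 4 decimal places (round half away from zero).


0.0219
3.8804

largest singular value 13/4, smallest 65/7916
κ_2(A) = (13/4) / (65/7916) = 395.8000
κ_2(A)·‖δb‖/‖b‖ = 3.8804
solve Ax = b  →  x = [-194.1169 147.1262]
‖b‖₂ = 4.4721 and ‖x‖₂ = 243.5723
re-solving with b+δb shifts x by Δx of norm 5.3396
dividing the unrounded norms, ‖Δx‖/‖x‖ = 0.0219
realised/bound (from unrounded values) ≈ 0.0056


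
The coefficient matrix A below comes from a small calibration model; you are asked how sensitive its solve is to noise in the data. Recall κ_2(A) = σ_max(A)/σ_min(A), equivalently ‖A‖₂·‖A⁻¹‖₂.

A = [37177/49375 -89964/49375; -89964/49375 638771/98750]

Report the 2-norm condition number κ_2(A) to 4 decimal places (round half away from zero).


form AᵀA = [15161041/3900625 -51324462/3900625; -51324462/3900625 704643961/15602500] with trace 1224461/24964 and determinant 60025/24964
char-poly roots: 49 and 1225/24964
κ_2(A) = √(λ_max/λ_min) = √(49 / (1225/24964)) = 31.6000

31.6000


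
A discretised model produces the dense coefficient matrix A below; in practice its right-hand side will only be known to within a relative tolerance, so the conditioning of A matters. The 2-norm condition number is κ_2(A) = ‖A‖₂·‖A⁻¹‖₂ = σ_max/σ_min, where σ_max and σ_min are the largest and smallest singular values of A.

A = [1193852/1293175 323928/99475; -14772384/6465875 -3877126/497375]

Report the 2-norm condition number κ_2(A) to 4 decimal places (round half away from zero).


318.3200

form AᵀA = [1502102923024/247381890625 5149418950368/247381890625; 5149418950368/247381890625 17655339749476/247381890625] with trace 30651908276/395811025 and determinant 937024/15832441
solving λ² − 30651908276/395811025·λ + 937024/15832441 = 0 gives λ = 1936/25, 12100/15832441
so κ_2 = √((1936/25) / (12100/15832441)) = 318.3200


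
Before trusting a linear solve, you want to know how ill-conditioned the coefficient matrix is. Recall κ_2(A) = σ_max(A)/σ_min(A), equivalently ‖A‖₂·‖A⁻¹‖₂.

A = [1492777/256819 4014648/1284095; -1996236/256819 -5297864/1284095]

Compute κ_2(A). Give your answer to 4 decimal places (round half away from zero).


377.6750

AᵀA = [365490667025/3879764633 194926600440/3879764633; 194926600440/3879764633 103964144768/3879764633]; tr = 27614988929/228221449, det = 23425600/228221449
char-poly roots: 121 and 193600/228221449
so κ_2 = √(121 / (193600/228221449)) = 377.6750


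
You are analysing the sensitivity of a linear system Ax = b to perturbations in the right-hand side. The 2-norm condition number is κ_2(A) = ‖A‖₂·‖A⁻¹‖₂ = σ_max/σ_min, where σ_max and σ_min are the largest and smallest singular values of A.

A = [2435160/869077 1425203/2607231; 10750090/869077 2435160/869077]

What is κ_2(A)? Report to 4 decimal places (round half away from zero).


M = AᵀA = [72275097700/449312809 16261186760/449312809; 16261186760/449312809 32957312089/4043815281]. tr(M)=406563469/2405601, det(M)=2856100/2405601
solving λ² − 406563469/2405601·λ + 2856100/2405601 = 0 gives λ = 169, 16900/2405601
κ = σ_max/σ_min = 13/(130/1551) = 155.1000

155.1000


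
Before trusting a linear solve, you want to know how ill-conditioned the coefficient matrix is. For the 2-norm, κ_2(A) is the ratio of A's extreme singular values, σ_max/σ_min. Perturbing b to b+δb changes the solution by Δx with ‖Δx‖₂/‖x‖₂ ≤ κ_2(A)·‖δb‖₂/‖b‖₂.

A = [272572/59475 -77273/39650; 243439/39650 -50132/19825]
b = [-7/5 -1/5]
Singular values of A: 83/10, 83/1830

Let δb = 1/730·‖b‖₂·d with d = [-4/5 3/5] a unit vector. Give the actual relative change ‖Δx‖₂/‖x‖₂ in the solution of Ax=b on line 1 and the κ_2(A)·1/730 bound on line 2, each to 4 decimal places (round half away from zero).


σ_max = 83/10, σ_min = 83/1830
κ_2(A) = (83/10) / (83/1830) = 183.0000
perturbation bound = 183.0000·1/730 = 0.2507
solve Ax = b  →  x = [8.3689 20.3985]
‖b‖₂ = 1.4142 and ‖x‖₂ = 22.0485
δb = ε·‖b‖·d = [-0.0015 0.0012]; solving A·Δx = δb gives ‖Δx‖ = 0.0427
relative error = 0.0019
realised/bound (from unrounded values) ≈ 0.0077

0.0019
0.2507


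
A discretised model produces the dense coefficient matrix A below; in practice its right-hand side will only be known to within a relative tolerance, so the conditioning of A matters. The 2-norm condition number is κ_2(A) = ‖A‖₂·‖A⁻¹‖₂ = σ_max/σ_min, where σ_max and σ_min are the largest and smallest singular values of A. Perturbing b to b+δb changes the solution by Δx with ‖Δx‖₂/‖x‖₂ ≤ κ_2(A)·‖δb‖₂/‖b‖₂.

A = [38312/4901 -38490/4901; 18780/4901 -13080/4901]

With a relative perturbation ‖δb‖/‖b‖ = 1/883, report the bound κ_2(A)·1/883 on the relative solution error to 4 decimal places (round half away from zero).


M = AᵀA = [10772176/142129 -10179120/142129; -10179120/142129 9778500/142129]. tr(M)=24436/169, det(M)=14400/169
eigenvalues of AᵀA: λ = (tr ± √(tr²−4·det))/2 = 144, 100/169
κ = σ_max/σ_min = 12/(10/13) = 15.6000
worst-case relative error ≤ 15.6000 × 1/883 = 0.0177

0.0177


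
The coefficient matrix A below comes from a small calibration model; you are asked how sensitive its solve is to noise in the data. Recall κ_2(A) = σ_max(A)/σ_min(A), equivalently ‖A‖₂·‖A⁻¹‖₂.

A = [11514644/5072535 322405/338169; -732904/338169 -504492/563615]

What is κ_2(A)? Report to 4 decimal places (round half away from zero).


M = AᵀA = [301361935696/30595257225 8371078052/2039683815; 8371078052/2039683815 5813595961/3399473025]. tr(M)=418561301/36207405, det(M)=5345344/4525925625
eigenvalues of AᵀA: λ = (tr ± √(tr²−4·det))/2 = 289/25, 18496/181037025
κ = σ_max/σ_min = (17/5)/(136/13455) = 336.3750

336.3750


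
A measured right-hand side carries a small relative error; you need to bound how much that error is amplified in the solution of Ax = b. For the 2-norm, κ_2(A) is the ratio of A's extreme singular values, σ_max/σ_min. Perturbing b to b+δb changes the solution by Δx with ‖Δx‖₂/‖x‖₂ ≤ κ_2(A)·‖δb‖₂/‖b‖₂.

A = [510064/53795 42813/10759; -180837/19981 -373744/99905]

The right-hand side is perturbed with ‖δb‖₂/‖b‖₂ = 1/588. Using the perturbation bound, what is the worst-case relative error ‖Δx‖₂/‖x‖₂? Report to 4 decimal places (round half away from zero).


AᵀA = [99914278489/581533225 1665223776/23261329; 1665223776/23261329 17346932929/581533225]; tr = 693853322/3441025, det = 25411681/86025625
char-poly roots: 5041/25 and 5041/3441025
so κ_2 = √((5041/25) / (5041/3441025)) = 371.0000
worst-case relative error ≤ 371.0000 × 1/588 = 0.6310

0.6310


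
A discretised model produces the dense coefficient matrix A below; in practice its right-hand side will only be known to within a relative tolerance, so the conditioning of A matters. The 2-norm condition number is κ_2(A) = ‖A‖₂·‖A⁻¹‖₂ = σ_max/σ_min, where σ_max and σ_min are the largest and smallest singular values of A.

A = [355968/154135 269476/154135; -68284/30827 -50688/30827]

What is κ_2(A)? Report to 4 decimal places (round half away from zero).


212.6000

AᵀA = [289275664/28249225 216949248/28249225; 216949248/28249225 162721936/28249225]; tr = 18079904/1129969, det = 6400/1129969
char-poly roots: 16 and 400/1129969
so κ_2 = √(16 / (400/1129969)) = 212.6000


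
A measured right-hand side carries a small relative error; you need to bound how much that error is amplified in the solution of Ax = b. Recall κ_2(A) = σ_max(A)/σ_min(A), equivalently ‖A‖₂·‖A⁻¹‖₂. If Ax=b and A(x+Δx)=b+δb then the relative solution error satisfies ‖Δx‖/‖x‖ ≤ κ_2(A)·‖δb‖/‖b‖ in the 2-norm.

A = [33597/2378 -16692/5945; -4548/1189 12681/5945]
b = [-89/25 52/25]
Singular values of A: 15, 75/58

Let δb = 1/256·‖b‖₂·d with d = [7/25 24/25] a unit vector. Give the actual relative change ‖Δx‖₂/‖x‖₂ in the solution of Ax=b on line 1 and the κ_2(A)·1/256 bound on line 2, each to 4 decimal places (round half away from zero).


from the listed singular values, σ₁ = 15, σ_n = 75/58
κ_2(A) = 15 / (75/58) = 11.6000
worst-case relative error ≤ 11.6000 × 1/256 = 0.0453
solve Ax = b  →  x = [-0.0904 0.8130]
‖b‖₂ = 4.1231 and ‖x‖₂ = 0.8180
with δb = [0.0045 0.0155], A·Δx = δb → ‖Δx‖ = 0.0125
relative error = 0.0152
tightness: 0.0152 against a bound of 0.0453 (unrounded ratio ≈ 0.3360)

0.0152
0.0453


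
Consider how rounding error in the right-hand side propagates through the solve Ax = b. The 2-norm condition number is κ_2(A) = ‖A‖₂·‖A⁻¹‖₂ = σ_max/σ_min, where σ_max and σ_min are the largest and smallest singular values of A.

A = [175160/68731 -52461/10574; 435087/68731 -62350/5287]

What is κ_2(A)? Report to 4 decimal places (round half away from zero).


155.5000

AᵀA = [1301667001/27952369 -2440169910/27952369; -2440169910/27952369 18302246521/111809476]; tr = 81345725/386884, det = 707281/386884
eigenvalues of AᵀA: λ = (tr ± √(tr²−4·det))/2 = 841/4, 841/96721
κ_2(A) = √(λ_max/λ_min) = √((841/4) / (841/96721)) = 155.5000


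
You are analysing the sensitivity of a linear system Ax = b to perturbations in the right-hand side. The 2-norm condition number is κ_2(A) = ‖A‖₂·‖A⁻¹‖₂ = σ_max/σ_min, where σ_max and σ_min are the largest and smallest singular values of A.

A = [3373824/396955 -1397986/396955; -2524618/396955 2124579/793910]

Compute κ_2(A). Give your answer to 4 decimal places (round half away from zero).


M = AᵀA = [54635029012/484840837 -22764412035/484840837; -22764412035/484840837 37942447237/1939363348]. tr(M)=19729427945/149181796, det(M)=4477456/37295449
solving λ² − 19729427945/149181796·λ + 4477456/37295449 = 0 gives λ = 529/4, 33856/37295449
so κ_2 = √((529/4) / (33856/37295449)) = 381.6875

381.6875


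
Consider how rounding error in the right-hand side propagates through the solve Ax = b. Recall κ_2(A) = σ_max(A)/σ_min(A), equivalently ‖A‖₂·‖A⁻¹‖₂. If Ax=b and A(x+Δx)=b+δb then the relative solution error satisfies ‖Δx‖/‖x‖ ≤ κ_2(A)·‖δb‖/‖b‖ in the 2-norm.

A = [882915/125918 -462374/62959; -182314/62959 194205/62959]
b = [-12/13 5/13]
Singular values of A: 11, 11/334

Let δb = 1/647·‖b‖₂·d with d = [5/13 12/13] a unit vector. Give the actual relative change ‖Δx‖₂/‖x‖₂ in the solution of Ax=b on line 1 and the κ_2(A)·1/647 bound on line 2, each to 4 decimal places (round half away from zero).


0.5162
0.5162

from the listed singular values, σ₁ = 11, σ_n = 11/334
κ = σ_max/σ_min = 11/(11/334) = 334.0000
κ_2(A)·‖δb‖/‖b‖ = 0.5162
solve Ax = b  →  x = [-0.0627 0.0658]
‖b‖₂ = 1.0000 and ‖x‖₂ = 0.0909
δb = ε·‖b‖·d = [0.0006 0.0014]; solving A·Δx = δb gives ‖Δx‖ = 0.0469
relative error = 0.5162
realised/bound = 1 exactly: the bound is attained for this b and d


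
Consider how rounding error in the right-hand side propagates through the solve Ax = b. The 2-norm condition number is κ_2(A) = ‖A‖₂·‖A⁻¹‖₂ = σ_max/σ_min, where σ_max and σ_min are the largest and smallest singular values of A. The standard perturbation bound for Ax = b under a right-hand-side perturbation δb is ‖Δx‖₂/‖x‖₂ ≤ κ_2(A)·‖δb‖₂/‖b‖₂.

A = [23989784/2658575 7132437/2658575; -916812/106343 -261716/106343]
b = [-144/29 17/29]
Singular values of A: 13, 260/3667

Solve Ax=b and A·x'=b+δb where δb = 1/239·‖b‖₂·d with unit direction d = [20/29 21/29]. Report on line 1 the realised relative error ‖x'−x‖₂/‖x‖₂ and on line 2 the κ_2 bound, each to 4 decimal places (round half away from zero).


σ_max = 13, σ_min = 260/3667
condition number: 13 ÷ (260/3667) = 183.3500
bound on ‖Δx‖/‖x‖: κ·ε = 183.3500·1/239 = 0.7672
solve Ax = b  →  x = [11.5518 -40.7052]
‖b‖₂ = 5.0000 and ‖x‖₂ = 42.3127
Δx = A⁻¹·δb where δb = 1/239·5.0000·d; ‖Δx‖ = 0.2951
relative error = 0.0070
tightness: 0.0070 against a bound of 0.7672 (unrounded ratio ≈ 0.0091)

0.0070
0.7672


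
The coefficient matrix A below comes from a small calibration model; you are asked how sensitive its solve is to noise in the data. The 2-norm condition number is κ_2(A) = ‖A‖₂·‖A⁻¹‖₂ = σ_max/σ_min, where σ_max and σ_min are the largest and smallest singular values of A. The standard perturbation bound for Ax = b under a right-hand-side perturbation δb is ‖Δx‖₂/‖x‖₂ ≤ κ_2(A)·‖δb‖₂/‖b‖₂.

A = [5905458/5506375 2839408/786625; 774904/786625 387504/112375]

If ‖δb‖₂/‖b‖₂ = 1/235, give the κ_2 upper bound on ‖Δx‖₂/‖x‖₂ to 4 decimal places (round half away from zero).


AᵀA = [76453945828/36052515625 37433586528/5150359375; 37433586528/5150359375 18335369728/735765625]; tr = 62392772/2307361, det = 29246464/1442100625
char-poly roots: 676/25 and 43264/57684025
κ_2(A) = √(λ_max/λ_min) = √((676/25) / (43264/57684025)) = 189.8750
perturbation bound = 189.8750·1/235 = 0.8080

0.8080


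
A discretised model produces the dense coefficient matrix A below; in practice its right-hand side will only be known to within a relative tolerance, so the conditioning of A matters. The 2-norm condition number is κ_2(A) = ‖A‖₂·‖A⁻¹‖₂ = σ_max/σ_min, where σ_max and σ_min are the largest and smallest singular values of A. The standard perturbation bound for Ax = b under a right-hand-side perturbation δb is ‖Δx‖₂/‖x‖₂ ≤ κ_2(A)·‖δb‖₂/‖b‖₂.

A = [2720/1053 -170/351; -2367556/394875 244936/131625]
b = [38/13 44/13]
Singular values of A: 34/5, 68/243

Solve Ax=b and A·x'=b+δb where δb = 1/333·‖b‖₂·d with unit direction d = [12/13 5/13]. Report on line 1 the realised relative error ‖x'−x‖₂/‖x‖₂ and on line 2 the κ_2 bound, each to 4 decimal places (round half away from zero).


0.0034
0.0730

largest singular value 34/5, smallest 68/243
κ = σ_max/σ_min = (34/5)/(68/243) = 24.3000
worst-case relative error ≤ 24.3000 × 1/333 = 0.0730
solve Ax = b  →  x = [3.7200 13.8047]
‖b‖₂ = 4.4721 and ‖x‖₂ = 14.2971
re-solving with b+δb shifts x by Δx of norm 0.0480
realised ‖Δx‖/‖x‖ = 0.0034
tightness: 0.0034 against a bound of 0.0730 (unrounded ratio ≈ 0.0460)


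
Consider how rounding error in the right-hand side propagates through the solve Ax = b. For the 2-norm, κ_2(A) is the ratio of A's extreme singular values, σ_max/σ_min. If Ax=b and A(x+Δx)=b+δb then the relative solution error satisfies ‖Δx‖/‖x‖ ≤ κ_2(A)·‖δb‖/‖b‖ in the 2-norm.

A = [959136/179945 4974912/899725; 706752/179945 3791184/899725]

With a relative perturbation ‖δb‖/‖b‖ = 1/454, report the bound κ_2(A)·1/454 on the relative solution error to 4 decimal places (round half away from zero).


0.2733

M = AᵀA = [56777610240/1295208121 298041762816/6476040605; 298041762816/6476040605 1564913021184/32380203025]. tr(M)=3548577024/38502025, det(M)=21233664/38502025
solving λ² − 3548577024/38502025·λ + 21233664/38502025 = 0 gives λ = 2304/25, 9216/1540081
κ_2(A) = √(λ_max/λ_min) = √((2304/25) / (9216/1540081)) = 124.1000
worst-case relative error ≤ 124.1000 × 1/454 = 0.2733


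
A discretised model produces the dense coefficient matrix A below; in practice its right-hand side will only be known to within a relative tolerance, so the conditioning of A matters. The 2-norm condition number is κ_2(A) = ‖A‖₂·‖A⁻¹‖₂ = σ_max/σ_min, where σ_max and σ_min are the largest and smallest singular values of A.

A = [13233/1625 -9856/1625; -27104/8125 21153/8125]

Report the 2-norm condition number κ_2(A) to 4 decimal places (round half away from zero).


125.0000

M = AᵀA = [30251089/390625 -22686048/390625; -22686048/390625 17017561/390625]. tr(M)=1890746/15625, det(M)=14641/15625
eigenvalues of AᵀA: λ = (tr ± √(tr²−4·det))/2 = 121, 121/15625
so κ_2 = √(121 / (121/15625)) = 125.0000


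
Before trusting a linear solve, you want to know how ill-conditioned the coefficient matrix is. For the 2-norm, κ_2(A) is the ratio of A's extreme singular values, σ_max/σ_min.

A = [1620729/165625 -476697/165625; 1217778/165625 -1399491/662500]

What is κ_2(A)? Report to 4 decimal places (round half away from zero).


331.2500

AᵀA = [164389829949/1097265625 -95893119189/2194531250; -95893119189/2194531250 223776621441/17556250000]; tr = 4566422241/28090000, det = 6765201/28090000
eigenvalues of AᵀA: λ = (tr ± √(tr²−4·det))/2 = 2601/16, 2601/1755625
so κ_2 = √((2601/16) / (2601/1755625)) = 331.2500


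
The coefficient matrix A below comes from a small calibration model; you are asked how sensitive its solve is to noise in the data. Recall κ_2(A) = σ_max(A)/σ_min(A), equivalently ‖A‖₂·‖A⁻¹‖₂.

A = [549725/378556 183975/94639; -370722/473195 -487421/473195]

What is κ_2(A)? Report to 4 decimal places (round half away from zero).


278.3500

form AᵀA = [33750505921/12396595600 11249765307/3099148900; 11249765307/3099148900 3749997394/774787225] with trace 3750018569/495863824 and determinant 366025/495863824
char-poly roots: 121/16 and 3025/30991489
so κ_2 = √((121/16) / (3025/30991489)) = 278.3500


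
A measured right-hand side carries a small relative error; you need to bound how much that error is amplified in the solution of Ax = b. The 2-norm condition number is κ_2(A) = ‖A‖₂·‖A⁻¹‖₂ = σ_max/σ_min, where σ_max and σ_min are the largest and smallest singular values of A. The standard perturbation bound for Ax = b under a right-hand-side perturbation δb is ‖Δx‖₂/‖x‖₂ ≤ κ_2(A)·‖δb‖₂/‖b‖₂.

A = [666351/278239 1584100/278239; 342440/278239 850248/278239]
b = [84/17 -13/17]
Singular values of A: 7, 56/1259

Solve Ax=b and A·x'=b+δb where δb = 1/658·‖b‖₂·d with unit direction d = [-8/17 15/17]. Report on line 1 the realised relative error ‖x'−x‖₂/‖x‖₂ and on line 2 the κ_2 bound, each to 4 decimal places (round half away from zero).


0.0025
0.2392

largest singular value 7, smallest 56/1259
κ_2(A) = 7 / (56/1259) = 157.3750
κ_2(A)·‖δb‖/‖b‖ = 0.2392
solve Ax = b  →  x = [62.4780 -25.4135]
2-norm of b is 5.0000; of x, 67.4488
Δx = A⁻¹·δb where δb = 1/658·5.0000·d; ‖Δx‖ = 0.1708
relative error = 0.0025
tightness: 0.0025 against a bound of 0.2392 (unrounded ratio ≈ 0.0106)


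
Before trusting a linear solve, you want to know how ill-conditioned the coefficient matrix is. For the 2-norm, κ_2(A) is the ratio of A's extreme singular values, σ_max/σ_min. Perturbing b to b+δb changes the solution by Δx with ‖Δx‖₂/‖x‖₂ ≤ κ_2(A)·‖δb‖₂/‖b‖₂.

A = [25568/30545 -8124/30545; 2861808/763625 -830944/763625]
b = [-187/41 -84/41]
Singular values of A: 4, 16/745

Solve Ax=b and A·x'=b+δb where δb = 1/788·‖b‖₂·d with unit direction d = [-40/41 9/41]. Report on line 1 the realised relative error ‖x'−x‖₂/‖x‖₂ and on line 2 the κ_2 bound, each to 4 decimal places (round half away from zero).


from the listed singular values, σ₁ = 4, σ_n = 16/745
κ_2(A) = 4 / (16/745) = 186.2500
bound on ‖Δx‖/‖x‖: κ·ε = 186.2500·1/788 = 0.2364
solve Ax = b  →  x = [51.4300 179.0100]
‖b‖₂ = 5.0000 and ‖x‖₂ = 186.2515
re-solving with b+δb shifts x by Δx of norm 0.2954
relative error = 0.0016
so the bound overstates the realised error by a factor of ≈ 149.0012 (computed from the unrounded values)

0.0016
0.2364


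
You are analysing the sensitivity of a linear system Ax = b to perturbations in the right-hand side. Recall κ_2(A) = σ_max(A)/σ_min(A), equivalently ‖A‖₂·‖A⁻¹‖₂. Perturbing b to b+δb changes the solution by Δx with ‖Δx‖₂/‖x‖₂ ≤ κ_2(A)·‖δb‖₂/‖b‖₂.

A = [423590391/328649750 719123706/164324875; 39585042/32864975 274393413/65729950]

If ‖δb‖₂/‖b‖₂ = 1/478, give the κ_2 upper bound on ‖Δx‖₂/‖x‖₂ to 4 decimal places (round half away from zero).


AᵀA = [399674642522841/128431222562500 342545042363328/32107805640625; 342545042363328/32107805640625 4697799340748409/128431222562500]; tr = 4077979186617/102744978050, det = 393824025/32878392976
λ_max, λ_min = (4077979186617/102744978050 ± √4157352113367849141566016/2639132628623745450625)/2 = 3969/100, 2480625/8219598244
so κ_2 = √((3969/100) / (2480625/8219598244)) = 362.6480
worst-case relative error ≤ 362.6480 × 1/478 = 0.7587

0.7587


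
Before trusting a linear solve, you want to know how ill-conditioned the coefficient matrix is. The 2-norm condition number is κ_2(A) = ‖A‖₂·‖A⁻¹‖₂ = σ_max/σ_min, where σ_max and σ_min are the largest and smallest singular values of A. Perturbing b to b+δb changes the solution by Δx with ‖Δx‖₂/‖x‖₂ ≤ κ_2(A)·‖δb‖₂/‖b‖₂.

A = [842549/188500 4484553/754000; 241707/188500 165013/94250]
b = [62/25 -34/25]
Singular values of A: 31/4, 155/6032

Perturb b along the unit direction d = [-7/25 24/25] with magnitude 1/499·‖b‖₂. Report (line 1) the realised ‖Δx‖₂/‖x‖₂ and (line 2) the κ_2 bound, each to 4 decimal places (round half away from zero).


σ_max = 31/4, σ_min = 155/6032
condition number: (31/4) ÷ (155/6032) = 301.6000
bound on ‖Δx‖/‖x‖: κ·ε = 301.6000·1/499 = 0.6044
solve Ax = b  →  x = [62.4206 -46.4929]
‖b‖ = 2.8284, ‖x‖ = 77.8327
re-solving with b+δb shifts x by Δx of norm 0.2206
realised ‖Δx‖/‖x‖ = 0.0028
realised/bound (from unrounded values) ≈ 0.0047

0.0028
0.6044


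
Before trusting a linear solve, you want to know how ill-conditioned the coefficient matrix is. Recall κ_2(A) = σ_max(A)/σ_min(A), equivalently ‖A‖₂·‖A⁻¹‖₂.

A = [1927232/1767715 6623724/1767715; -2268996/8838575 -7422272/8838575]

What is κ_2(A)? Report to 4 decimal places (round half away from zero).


AᵀA = [58300965136/46472580625 199867594752/46472580625; 199867594752/46472580625 685266574864/46472580625]; tr = 1189708064/74356129, det = 160000/74356129
λ_max, λ_min = (1189708064/74356129 ± √1415357689624068096/5528833919864641)/2 = 16, 10000/74356129
κ = σ_max/σ_min = 4/(100/8623) = 344.9200

344.9200


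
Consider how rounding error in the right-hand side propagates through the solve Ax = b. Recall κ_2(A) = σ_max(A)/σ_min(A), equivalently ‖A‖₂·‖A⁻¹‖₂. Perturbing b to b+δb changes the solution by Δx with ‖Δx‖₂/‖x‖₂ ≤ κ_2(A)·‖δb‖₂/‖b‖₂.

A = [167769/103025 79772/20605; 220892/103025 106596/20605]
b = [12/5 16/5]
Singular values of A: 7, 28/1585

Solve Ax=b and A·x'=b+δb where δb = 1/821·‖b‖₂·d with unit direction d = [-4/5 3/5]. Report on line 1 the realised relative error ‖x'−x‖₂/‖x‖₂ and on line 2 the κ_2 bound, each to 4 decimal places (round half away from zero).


from the listed singular values, σ₁ = 7, σ_n = 28/1585
κ = σ_max/σ_min = 7/(28/1585) = 396.2500
perturbation bound = 396.2500·1/821 = 0.4826
solve Ax = b  →  x = [0.2198 0.5275]
2-norm of b is 4.0000; of x, 0.5714
δb = ε·‖b‖·d = [-0.0039 0.0029]; solving A·Δx = δb gives ‖Δx‖ = 0.2758
dividing the unrounded norms, ‖Δx‖/‖x‖ = 0.4826
realised/bound = 1 exactly: the bound is attained for this b and d

0.4826
0.4826


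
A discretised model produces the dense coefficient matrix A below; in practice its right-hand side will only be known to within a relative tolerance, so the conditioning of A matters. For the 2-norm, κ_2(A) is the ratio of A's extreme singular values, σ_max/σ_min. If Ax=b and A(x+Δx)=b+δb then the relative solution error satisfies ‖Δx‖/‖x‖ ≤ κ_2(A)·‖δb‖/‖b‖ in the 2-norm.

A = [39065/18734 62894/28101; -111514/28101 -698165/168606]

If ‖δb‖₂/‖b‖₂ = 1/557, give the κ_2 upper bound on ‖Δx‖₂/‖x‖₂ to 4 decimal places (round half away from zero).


AᵀA = [219640681/10929636 172954600/8197227; 172954600/8197227 2179370089/98366724]; tr = 2470949/58482, det = 28561/467856
eigenvalues of AᵀA: λ = (tr ± √(tr²−4·det))/2 = 169/4, 169/116964
so κ_2 = √((169/4) / (169/116964)) = 171.0000
worst-case relative error ≤ 171.0000 × 1/557 = 0.3070

0.3070


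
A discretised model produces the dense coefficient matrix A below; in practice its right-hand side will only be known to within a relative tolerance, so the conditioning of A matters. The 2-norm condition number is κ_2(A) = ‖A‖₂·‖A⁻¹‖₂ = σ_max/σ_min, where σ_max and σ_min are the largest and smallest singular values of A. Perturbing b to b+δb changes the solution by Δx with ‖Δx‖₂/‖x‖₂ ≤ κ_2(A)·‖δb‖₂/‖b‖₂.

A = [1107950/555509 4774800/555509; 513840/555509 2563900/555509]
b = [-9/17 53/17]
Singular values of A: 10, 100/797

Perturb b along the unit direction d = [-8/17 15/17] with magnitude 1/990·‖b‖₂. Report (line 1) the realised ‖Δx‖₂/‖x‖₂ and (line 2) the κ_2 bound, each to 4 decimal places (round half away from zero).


0.0011
0.0805

σ_max = 10, σ_min = 100/797
condition number: 10 ÷ (100/797) = 79.7000
perturbation bound = 79.7000·1/990 = 0.0805
solve Ax = b  →  x = [-23.3049 5.3461]
‖b‖ = 3.1623, ‖x‖ = 23.9102
re-solving with b+δb shifts x by Δx of norm 0.0255
realised ‖Δx‖/‖x‖ = 0.0011
so the bound overstates the realised error by a factor of ≈ 75.6107 (computed from the unrounded values)


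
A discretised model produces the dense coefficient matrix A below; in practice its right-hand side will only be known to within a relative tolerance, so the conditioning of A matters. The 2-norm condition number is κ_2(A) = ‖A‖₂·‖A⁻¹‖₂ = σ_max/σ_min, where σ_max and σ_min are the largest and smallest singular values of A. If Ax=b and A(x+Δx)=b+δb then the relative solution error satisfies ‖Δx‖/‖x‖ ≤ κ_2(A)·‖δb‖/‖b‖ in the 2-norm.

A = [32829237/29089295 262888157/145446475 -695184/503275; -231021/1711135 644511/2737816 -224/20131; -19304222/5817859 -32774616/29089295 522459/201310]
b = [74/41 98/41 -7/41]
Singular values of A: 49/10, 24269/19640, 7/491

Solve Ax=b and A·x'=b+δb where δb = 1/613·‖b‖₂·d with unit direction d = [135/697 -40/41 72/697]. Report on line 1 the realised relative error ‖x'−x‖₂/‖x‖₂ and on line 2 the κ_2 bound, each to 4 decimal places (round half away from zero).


0.0024
0.5607

largest singular value 49/10, smallest 7/491
κ_2(A) = (49/10) / (7/491) = 343.7000
bound on ‖Δx‖/‖x‖: κ·ε = 343.7000·1/613 = 0.5607
solve Ax = b  →  x = [-74.8865 -38.1051 -112.3510]
‖b‖₂ = 3.0000 and ‖x‖₂ = 140.2952
Δx = A⁻¹·δb where δb = 1/613·3.0000·d; ‖Δx‖ = 0.3433
realised ‖Δx‖/‖x‖ = 0.0024
so the bound overstates the realised error by a factor of ≈ 229.1488 (computed from the unrounded values)


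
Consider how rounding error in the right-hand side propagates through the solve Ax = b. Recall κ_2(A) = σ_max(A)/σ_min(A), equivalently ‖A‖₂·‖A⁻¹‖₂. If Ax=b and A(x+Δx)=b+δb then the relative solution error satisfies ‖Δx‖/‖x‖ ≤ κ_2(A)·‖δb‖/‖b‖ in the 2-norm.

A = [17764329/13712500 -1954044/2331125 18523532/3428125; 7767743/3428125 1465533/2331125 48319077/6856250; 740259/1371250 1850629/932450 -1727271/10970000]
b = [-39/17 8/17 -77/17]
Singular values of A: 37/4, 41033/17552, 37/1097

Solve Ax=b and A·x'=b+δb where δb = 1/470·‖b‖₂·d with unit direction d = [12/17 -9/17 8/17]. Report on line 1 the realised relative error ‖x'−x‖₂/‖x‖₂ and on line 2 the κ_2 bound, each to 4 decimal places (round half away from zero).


largest singular value 37/4, smallest 37/1097
κ = σ_max/σ_min = (37/4)/(37/1097) = 274.2500
worst-case relative error ≤ 274.2500 × 1/470 = 0.5835
solve Ax = b  →  x = [108.9216 -34.4384 -31.8814]
2-norm of b is 5.0990; of x, 118.6016
re-solving with b+δb shifts x by Δx of norm 0.3217
realised ‖Δx‖/‖x‖ = 0.0027
so the bound overstates the realised error by a factor of ≈ 215.1521 (computed from the unrounded values)

0.0027
0.5835


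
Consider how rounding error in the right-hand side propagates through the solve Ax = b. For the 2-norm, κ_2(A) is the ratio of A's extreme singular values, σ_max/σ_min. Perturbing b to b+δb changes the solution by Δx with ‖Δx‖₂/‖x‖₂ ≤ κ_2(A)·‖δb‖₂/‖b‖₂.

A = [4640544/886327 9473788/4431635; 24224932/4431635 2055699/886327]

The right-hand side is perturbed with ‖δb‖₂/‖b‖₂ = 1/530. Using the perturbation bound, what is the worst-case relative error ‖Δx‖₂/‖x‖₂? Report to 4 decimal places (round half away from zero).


M = AᵀA = [1337947141264/23352424225 22297906908/934096969; 22297906908/934096969 232342590409/23352424225]. tr(M)=9291655217/138180025, det(M)=723394816/3454500625
λ_max, λ_min = (9291655217/138180025 ± √3452754531096070281/763748772360025)/2 = 1681/25, 430336/138180025
κ_2(A) = √(λ_max/λ_min) = √((1681/25) / (430336/138180025)) = 146.9375
worst-case relative error ≤ 146.9375 × 1/530 = 0.2772

0.2772


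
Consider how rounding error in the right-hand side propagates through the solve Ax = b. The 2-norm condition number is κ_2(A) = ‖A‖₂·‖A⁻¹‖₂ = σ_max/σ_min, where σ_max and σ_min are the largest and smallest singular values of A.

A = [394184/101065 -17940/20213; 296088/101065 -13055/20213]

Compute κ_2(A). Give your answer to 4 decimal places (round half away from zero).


M = AᵀA = [9721965184/408565369 -2187417960/408565369; -2187417960/408565369 492276625/408565369]. tr(M)=6076289/243049, det(M)=1600/243049
eigenvalues of AᵀA: λ = (tr ± √(tr²−4·det))/2 = 25, 64/243049
σ_max=√25=5, σ_min=√(64/243049)=(8/493) → κ = 308.1250

308.1250


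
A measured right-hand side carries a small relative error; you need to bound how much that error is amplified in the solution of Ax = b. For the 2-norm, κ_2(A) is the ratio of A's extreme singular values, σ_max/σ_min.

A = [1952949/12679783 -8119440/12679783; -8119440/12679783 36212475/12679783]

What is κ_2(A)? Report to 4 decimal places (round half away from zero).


301.7200

M = AᵀA = [41486802921/95643603169 -184343765760/95643603169; -184343765760/95643603169 819315081225/95643603169]. tr(M)=512077266/56896849, det(M)=50625/56896849
char-poly roots: 9 and 5625/56896849
κ = σ_max/σ_min = 3/(75/7543) = 301.7200


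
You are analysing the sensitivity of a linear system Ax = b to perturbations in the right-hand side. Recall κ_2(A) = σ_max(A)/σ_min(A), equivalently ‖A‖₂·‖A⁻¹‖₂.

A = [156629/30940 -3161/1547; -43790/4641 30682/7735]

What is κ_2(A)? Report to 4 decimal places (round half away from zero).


168.0000

AᵀA = [20225209/176400 -140447/2940; -140447/2940 24389/1225]; tr = 949489/7056, det = 707281/1102500
solving λ² − 949489/7056·λ + 707281/1102500 = 0 gives λ = 3364/25, 841/176400
κ_2(A) = √(λ_max/λ_min) = √((3364/25) / (841/176400)) = 168.0000


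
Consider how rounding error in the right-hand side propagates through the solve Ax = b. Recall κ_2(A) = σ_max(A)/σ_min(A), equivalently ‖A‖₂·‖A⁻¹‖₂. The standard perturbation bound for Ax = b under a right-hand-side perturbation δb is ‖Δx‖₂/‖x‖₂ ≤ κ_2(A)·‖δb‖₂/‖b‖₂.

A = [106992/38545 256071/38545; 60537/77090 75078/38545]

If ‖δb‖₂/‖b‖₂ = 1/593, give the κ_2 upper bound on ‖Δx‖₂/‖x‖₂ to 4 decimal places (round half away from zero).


0.5000

form AᵀA = [1978155225/237714724 1186801875/59428681; 1186801875/59428681 2848362525/59428681] with trace 79121925/1406596 and determinant 50625/1406596
λ_max, λ_min = (79121925/1406596 ± √6259994180015625/1978512307216)/2 = 225/4, 225/351649
κ_2(A) = √(λ_max/λ_min) = √((225/4) / (225/351649)) = 296.5000
perturbation bound = 296.5000·1/593 = 0.5000


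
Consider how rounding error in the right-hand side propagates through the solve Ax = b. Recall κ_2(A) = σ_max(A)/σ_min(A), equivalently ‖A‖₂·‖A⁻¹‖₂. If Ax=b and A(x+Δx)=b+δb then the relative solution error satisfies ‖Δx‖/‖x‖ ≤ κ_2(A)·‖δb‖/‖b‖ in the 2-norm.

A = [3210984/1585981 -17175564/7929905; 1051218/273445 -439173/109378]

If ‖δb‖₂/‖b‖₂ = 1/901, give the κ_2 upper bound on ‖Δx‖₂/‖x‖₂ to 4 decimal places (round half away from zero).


0.2232

M = AᵀA = [4107665445156/217589596225 -862564881717/43517919245; -862564881717/43517919245 18114717025881/870358384900]. tr(M)=8215310061/206981780, det(M)=252047376/6468180625
char-poly roots: 3969/100 and 254016/258727225
κ = σ_max/σ_min = (63/10)/(504/16085) = 201.0625
worst-case relative error ≤ 201.0625 × 1/901 = 0.2232


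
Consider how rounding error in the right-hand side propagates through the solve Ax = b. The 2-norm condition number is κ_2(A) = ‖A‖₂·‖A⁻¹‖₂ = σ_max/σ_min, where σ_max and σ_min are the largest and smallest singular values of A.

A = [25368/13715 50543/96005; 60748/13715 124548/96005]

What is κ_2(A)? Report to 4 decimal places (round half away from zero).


form AᵀA = [25644112/1113025 52356312/7791175; 52356312/7791175 106904137/54538225] with trace 54538625/2181529 and determinant 10000/2181529
eigenvalues of AᵀA: λ = (tr ± √(tr²−4·det))/2 = 25, 400/2181529
so κ_2 = √(25 / (400/2181529)) = 369.2500

369.2500


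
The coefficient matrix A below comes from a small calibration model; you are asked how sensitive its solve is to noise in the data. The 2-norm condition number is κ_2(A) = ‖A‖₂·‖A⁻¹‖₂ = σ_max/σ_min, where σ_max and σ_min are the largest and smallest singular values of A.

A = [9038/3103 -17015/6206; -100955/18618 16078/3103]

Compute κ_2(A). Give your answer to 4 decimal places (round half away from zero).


AᵀA = [13132588009/346629924 -1042249600/28885827; -1042249600/28885827 1323518561/38514436]; tr = 14889569/206082, det = 83521/1648656
eigenvalues of AᵀA: λ = (tr ± √(tr²−4·det))/2 = 289/4, 289/412164
so κ_2 = √((289/4) / (289/412164)) = 321.0000

321.0000


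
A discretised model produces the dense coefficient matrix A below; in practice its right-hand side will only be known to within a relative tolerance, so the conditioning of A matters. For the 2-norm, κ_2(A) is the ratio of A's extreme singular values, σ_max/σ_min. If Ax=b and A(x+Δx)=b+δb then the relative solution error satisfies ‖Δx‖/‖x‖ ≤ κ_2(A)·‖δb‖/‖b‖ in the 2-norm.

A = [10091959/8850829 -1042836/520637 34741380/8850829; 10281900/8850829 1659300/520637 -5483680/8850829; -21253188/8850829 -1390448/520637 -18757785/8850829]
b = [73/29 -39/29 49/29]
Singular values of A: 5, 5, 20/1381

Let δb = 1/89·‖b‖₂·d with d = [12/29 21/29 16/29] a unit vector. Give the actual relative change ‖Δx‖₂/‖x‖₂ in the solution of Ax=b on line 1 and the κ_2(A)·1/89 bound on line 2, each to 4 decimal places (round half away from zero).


σ_max = 5, σ_min = 20/1381
κ_2(A) = 5 / (20/1381) = 345.2500
κ_2(A)·‖δb‖/‖b‖ = 3.8792
solve Ax = b  →  x = [-56.3493 26.0038 30.2796]
‖b‖ = 3.3166, ‖x‖ = 69.0529
re-solving with b+δb shifts x by Δx of norm 2.5732
dividing the unrounded norms, ‖Δx‖/‖x‖ = 0.0373
realised/bound (from unrounded values) ≈ 0.0096

0.0373
3.8792


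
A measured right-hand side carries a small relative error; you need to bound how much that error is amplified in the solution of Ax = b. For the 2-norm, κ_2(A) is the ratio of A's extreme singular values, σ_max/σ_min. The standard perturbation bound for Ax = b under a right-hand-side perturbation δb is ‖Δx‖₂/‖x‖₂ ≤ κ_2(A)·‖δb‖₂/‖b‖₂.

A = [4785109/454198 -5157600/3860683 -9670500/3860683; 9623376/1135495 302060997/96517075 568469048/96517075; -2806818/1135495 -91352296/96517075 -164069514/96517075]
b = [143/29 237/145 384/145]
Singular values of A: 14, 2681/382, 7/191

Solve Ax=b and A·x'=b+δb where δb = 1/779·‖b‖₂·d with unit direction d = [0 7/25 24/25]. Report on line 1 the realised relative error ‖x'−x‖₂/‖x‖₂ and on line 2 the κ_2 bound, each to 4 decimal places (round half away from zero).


from the listed singular values, σ₁ = 14, σ_n = 7/191
κ_2(A) = 14 / (7/191) = 382.0000
κ_2(A)·‖δb‖/‖b‖ = 0.4904
solve Ax = b  →  x = [0.3726 -72.3936 38.2084]
‖b‖₂ = 5.8310 and ‖x‖₂ = 81.8588
δb = ε·‖b‖·d = [0.0000 0.0021 0.0072]; solving A·Δx = δb gives ‖Δx‖ = 0.2042
realised ‖Δx‖/‖x‖ = 0.0025
tightness: 0.0025 against a bound of 0.4904 (unrounded ratio ≈ 0.0051)

0.0025
0.4904


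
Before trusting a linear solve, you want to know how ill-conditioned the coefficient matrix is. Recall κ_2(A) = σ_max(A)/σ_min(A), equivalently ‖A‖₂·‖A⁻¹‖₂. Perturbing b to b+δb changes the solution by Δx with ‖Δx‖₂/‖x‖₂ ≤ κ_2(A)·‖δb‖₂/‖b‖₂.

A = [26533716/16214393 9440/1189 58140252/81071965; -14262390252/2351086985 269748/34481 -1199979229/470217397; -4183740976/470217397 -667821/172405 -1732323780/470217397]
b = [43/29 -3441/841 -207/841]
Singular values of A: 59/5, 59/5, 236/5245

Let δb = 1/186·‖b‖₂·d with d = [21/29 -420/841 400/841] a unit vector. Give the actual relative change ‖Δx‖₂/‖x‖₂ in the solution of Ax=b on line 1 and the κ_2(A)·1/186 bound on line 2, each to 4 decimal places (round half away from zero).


largest singular value 59/5, smallest 236/5245
κ = σ_max/σ_min = (59/5)/(236/5245) = 262.2500
κ_2(A)·‖δb‖/‖b‖ = 1.4099
solve Ax = b  →  x = [-25.4320 -0.1385 61.6332]
‖b‖ = 4.3589, ‖x‖ = 66.6743
δb = ε·‖b‖·d = [0.0170 -0.0117 0.0111]; solving A·Δx = δb gives ‖Δx‖ = 0.5208
relative error = 0.0078
realised/bound (from unrounded values) ≈ 0.0055

0.0078
1.4099


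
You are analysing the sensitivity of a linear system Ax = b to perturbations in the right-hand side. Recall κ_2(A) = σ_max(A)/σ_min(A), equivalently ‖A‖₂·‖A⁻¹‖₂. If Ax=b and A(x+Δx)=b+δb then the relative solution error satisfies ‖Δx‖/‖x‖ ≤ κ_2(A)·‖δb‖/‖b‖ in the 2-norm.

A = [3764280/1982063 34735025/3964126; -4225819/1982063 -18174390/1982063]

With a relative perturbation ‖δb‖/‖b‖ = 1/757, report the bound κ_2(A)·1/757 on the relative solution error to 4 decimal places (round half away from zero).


0.1762

M = AᵀA = [38082461521/4671312409 169058100510/4671312409; 169058100510/4671312409 3005654898025/18685249636]. tr(M)=1878634589/11115556, det(M)=17850625/11115556
eigenvalues of AᵀA: λ = (tr ± √(tr²−4·det))/2 = 169, 105625/11115556
σ_max=√169=13, σ_min=√(105625/11115556)=(325/3334) → κ = 133.3600
worst-case relative error ≤ 133.3600 × 1/757 = 0.1762


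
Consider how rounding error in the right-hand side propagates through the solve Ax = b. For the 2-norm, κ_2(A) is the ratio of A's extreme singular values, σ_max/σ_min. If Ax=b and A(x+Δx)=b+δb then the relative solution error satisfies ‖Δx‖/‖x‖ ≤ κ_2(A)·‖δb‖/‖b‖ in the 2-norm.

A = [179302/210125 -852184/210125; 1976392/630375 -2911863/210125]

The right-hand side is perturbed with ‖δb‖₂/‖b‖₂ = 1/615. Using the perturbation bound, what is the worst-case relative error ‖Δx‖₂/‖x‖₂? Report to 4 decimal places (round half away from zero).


M = AᵀA = [6712749124/635796225 -132552056/2825761; -132552056/2825761 14728261921/70644025]. tr(M)=82847773/378225, det(M)=7496644/9455625
solving λ² − 82847773/378225·λ + 7496644/9455625 = 0 gives λ = 5476/25, 1369/378225
κ = σ_max/σ_min = (74/5)/(37/615) = 246.0000
worst-case relative error ≤ 246.0000 × 1/615 = 0.4000

0.4000
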